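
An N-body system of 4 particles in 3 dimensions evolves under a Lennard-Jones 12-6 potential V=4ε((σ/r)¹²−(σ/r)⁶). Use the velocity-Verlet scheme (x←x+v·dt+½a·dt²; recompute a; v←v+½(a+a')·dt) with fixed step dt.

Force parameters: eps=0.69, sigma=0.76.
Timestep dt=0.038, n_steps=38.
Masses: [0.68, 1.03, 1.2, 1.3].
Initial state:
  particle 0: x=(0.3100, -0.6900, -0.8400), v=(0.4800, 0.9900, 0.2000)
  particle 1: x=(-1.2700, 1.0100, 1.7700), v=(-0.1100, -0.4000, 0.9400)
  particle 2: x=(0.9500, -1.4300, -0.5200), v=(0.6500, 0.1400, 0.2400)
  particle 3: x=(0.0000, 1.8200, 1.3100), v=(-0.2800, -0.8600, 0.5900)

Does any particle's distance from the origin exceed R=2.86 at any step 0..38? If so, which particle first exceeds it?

yes, particle 1

step 0: x0=(0.3100, -0.6900, -0.8400) x1=(-1.2700, 1.0100, 1.7700) x2=(0.9500, -1.4300, -0.5200) x3=(0.0000, 1.8200, 1.3100)
step 1: x0=(0.3294, -0.6537, -0.8318) x1=(-1.2741, 0.9948, 1.8057) x2=(0.9740, -1.4239, -0.5112) x3=(-0.0107, 1.7873, 1.3324)
step 2: x0=(0.3509, -0.6199, -0.8226) x1=(-1.2781, 0.9798, 1.8413) x2=(0.9969, -1.4164, -0.5030) x3=(-0.0215, 1.7545, 1.3549)
step 3: x0=(0.3742, -0.5884, -0.8125) x1=(-1.2819, 0.9648, 1.8769) x2=(1.0187, -1.4077, -0.4953) x3=(-0.0325, 1.7216, 1.3775)
step 4: x0=(0.3992, -0.5590, -0.8015) x1=(-1.2855, 0.9500, 1.9124) x2=(1.0396, -1.3977, -0.4881) x3=(-0.0435, 1.6887, 1.4000)
step 5: x0=(0.4257, -0.5316, -0.7898) x1=(-1.2889, 0.9352, 1.9478) x2=(1.0596, -1.3865, -0.4813) x3=(-0.0548, 1.6556, 1.4227)
step 6: x0=(0.4538, -0.5063, -0.7773) x1=(-1.2922, 0.9206, 1.9832) x2=(1.0787, -1.3742, -0.4749) x3=(-0.0661, 1.6225, 1.4454)
step 7: x0=(0.4833, -0.4830, -0.7642) x1=(-1.2952, 0.9060, 2.0185) x2=(1.0970, -1.3608, -0.4690) x3=(-0.0776, 1.5893, 1.4682)
step 8: x0=(0.5143, -0.4618, -0.7503) x1=(-1.2981, 0.8916, 2.0536) x2=(1.1145, -1.3462, -0.4634) x3=(-0.0893, 1.5560, 1.4910)
step 9: x0=(0.5467, -0.4426, -0.7358) x1=(-1.3008, 0.8773, 2.0887) x2=(1.1312, -1.3304, -0.4582) x3=(-0.1012, 1.5226, 1.5139)
step 10: x0=(0.5805, -0.4256, -0.7205) x1=(-1.3032, 0.8631, 2.1237) x2=(1.1471, -1.3134, -0.4534) x3=(-0.1132, 1.4891, 1.5369)
step 11: x0=(0.6158, -0.4111, -0.7046) x1=(-1.3053, 0.8491, 2.1585) x2=(1.1621, -1.2950, -0.4490) x3=(-0.1254, 1.4555, 1.5600)
step 12: x0=(0.6528, -0.3991, -0.6879) x1=(-1.3073, 0.8352, 2.1932) x2=(1.1762, -1.2751, -0.4450) x3=(-0.1378, 1.4218, 1.5832)
step 13: x0=(0.6914, -0.3899, -0.6704) x1=(-1.3089, 0.8214, 2.2278) x2=(1.1893, -1.2536, -0.4414) x3=(-0.1505, 1.3879, 1.6065)
step 14: x0=(0.7319, -0.3841, -0.6520) x1=(-1.3103, 0.8077, 2.2622) x2=(1.2013, -1.2303, -0.4384) x3=(-0.1633, 1.3540, 1.6300)
step 15: x0=(0.7745, -0.3818, -0.6327) x1=(-1.3114, 0.7942, 2.2965) x2=(1.2123, -1.2049, -0.4359) x3=(-0.1764, 1.3200, 1.6535)
step 16: x0=(0.8192, -0.3836, -0.6125) x1=(-1.3122, 0.7808, 2.3306) x2=(1.2220, -1.1772, -0.4339) x3=(-0.1897, 1.2858, 1.6772)
step 17: x0=(0.8657, -0.3890, -0.5914) x1=(-1.3126, 0.7676, 2.3645) x2=(1.2306, -1.1475, -0.4324) x3=(-0.2033, 1.2516, 1.7011)
step 18: x0=(0.9124, -0.3948, -0.5702) x1=(-1.3127, 0.7545, 2.3981) x2=(1.2392, -1.1176, -0.4309) x3=(-0.2172, 1.2172, 1.7251)
step 19: x0=(0.9539, -0.3892, -0.5513) x1=(-1.3124, 0.7416, 2.4316) x2=(1.2507, -1.0941, -0.4282) x3=(-0.2314, 1.1826, 1.7493)
step 20: x0=(0.9833, -0.3547, -0.5374) x1=(-1.3117, 0.7289, 2.4648) x2=(1.2690, -1.0869, -0.4226) x3=(-0.2459, 1.1480, 1.7737)
step 21: x0=(1.0062, -0.3035, -0.5261) x1=(-1.3105, 0.7163, 2.4977) x2=(1.2911, -1.0893, -0.4156) x3=(-0.2607, 1.1132, 1.7983)
step 22: x0=(1.0285, -0.2507, -0.5150) x1=(-1.3089, 0.7039, 2.5302) x2=(1.3135, -1.0925, -0.4084) x3=(-0.2759, 1.0783, 1.8231)
step 23: x0=(1.0520, -0.2015, -0.5034) x1=(-1.3068, 0.6917, 2.5625) x2=(1.3352, -1.0938, -0.4015) x3=(-0.2916, 1.0432, 1.8483)
step 24: x0=(1.0769, -0.1566, -0.4914) x1=(-1.3041, 0.6797, 2.5944) x2=(1.3561, -1.0925, -0.3948) x3=(-0.3076, 1.0079, 1.8737)
step 25: x0=(1.1030, -0.1158, -0.4789) x1=(-1.3009, 0.6679, 2.6258) x2=(1.3763, -1.0889, -0.3884) x3=(-0.3241, 0.9726, 1.8995)
step 26: x0=(1.1302, -0.0789, -0.4661) x1=(-1.2970, 0.6562, 2.6568) x2=(1.3959, -1.0832, -0.3822) x3=(-0.3411, 0.9370, 1.9256)
step 27: x0=(1.1582, -0.0454, -0.4530) x1=(-1.2924, 0.6448, 2.6872) x2=(1.4150, -1.0755, -0.3762) x3=(-0.3587, 0.9013, 1.9522)
step 28: x0=(1.1871, -0.0150, -0.4396) x1=(-1.2871, 0.6336, 2.7170) x2=(1.4337, -1.0661, -0.3703) x3=(-0.3768, 0.8654, 1.9792)
step 29: x0=(1.2166, 0.0125, -0.4261) x1=(-1.2808, 0.6226, 2.7461) x2=(1.4519, -1.0550, -0.3644) x3=(-0.3957, 0.8294, 2.0068)
step 30: x0=(1.2468, 0.0373, -0.4124) x1=(-1.2737, 0.6118, 2.7745) x2=(1.4699, -1.0423, -0.3587) x3=(-0.4153, 0.7932, 2.0351)
step 31: x0=(1.2774, 0.0595, -0.3985) x1=(-1.2655, 0.6013, 2.8019) x2=(1.4875, -1.0282, -0.3531) x3=(-0.4357, 0.7568, 2.0640)
step 32: x0=(1.3086, 0.0791, -0.3846) x1=(-1.2560, 0.5910, 2.8282) x2=(1.5048, -1.0127, -0.3475) x3=(-0.4571, 0.7202, 2.0938)
step 33: x0=(1.3402, 0.0962, -0.3706) x1=(-1.2453, 0.5809, 2.8534) x2=(1.5219, -0.9957, -0.3420) x3=(-0.4796, 0.6834, 2.1246)
step 34: x0=(1.3723, 0.1107, -0.3565) x1=(-1.2329, 0.5710, 2.8770) x2=(1.5388, -0.9772, -0.3365) x3=(-0.5033, 0.6465, 2.1565)
step 35: x0=(1.4047, 0.1225, -0.3423) x1=(-1.2188, 0.5613, 2.8989) x2=(1.5554, -0.9572, -0.3310) x3=(-0.5283, 0.6094, 2.1898)
step 36: x0=(1.4376, 0.1314, -0.3281) x1=(-1.2028, 0.5517, 2.9187) x2=(1.5717, -0.9356, -0.3256) x3=(-0.5550, 0.5723, 2.2247)
step 37: x0=(1.4708, 0.1374, -0.3139) x1=(-1.1846, 0.5422, 2.9364) x2=(1.5879, -0.9123, -0.3201) x3=(-0.5833, 0.5350, 2.2614)
step 38: x0=(1.5044, 0.1400, -0.2997) x1=(-1.1647, 0.5326, 2.9520) x2=(1.6039, -0.8871, -0.3146) x3=(-0.6130, 0.4978, 2.2997)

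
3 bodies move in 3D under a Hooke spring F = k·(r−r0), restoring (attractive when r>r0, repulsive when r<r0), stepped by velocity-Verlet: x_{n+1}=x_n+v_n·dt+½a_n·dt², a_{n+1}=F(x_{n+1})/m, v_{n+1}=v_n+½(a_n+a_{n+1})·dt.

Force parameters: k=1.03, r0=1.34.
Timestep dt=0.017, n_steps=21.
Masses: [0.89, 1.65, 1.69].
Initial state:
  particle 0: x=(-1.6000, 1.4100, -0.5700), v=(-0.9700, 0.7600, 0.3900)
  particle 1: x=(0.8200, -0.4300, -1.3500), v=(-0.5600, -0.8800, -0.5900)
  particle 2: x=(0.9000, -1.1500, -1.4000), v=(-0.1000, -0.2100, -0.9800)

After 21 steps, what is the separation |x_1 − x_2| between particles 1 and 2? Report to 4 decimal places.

step 0: x0=(-1.6000, 1.4100, -0.5700) x1=(0.8200, -0.4300, -1.3500) x2=(0.9000, -1.1500, -1.4000)
step 1: x0=(-1.6160, 1.4225, -0.5635) x1=(0.8103, -0.4448, -1.3600) x2=(0.8982, -1.1535, -1.4166)
step 2: x0=(-1.6310, 1.4340, -0.5574) x1=(0.8004, -0.4593, -1.3699) x2=(0.8961, -1.1568, -1.4331)
step 3: x0=(-1.6450, 1.4447, -0.5516) x1=(0.7902, -0.4735, -1.3797) x2=(0.8937, -1.1599, -1.4496)
step 4: x0=(-1.6579, 1.4544, -0.5462) x1=(0.7798, -0.4874, -1.3894) x2=(0.8910, -1.1628, -1.4659)
step 5: x0=(-1.6698, 1.4631, -0.5411) x1=(0.7690, -0.5009, -1.3990) x2=(0.8881, -1.1656, -1.4822)
step 6: x0=(-1.6807, 1.4710, -0.5364) x1=(0.7580, -0.5142, -1.4085) x2=(0.8849, -1.1681, -1.4984)
step 7: x0=(-1.6906, 1.4778, -0.5321) x1=(0.7467, -0.5271, -1.4179) x2=(0.8815, -1.1705, -1.5144)
step 8: x0=(-1.6994, 1.4837, -0.5282) x1=(0.7352, -0.5397, -1.4271) x2=(0.8778, -1.1727, -1.5304)
step 9: x0=(-1.7072, 1.4886, -0.5246) x1=(0.7233, -0.5519, -1.4363) x2=(0.8738, -1.1747, -1.5463)
step 10: x0=(-1.7139, 1.4925, -0.5215) x1=(0.7111, -0.5638, -1.4453) x2=(0.8695, -1.1765, -1.5621)
step 11: x0=(-1.7196, 1.4954, -0.5188) x1=(0.6987, -0.5754, -1.4542) x2=(0.8650, -1.1781, -1.5778)
step 12: x0=(-1.7243, 1.4973, -0.5165) x1=(0.6859, -0.5866, -1.4630) x2=(0.8602, -1.1796, -1.5934)
step 13: x0=(-1.7279, 1.4982, -0.5146) x1=(0.6729, -0.5974, -1.4717) x2=(0.8551, -1.1808, -1.6089)
step 14: x0=(-1.7304, 1.4982, -0.5132) x1=(0.6596, -0.6080, -1.4802) x2=(0.8498, -1.1819, -1.6242)
step 15: x0=(-1.7319, 1.4971, -0.5122) x1=(0.6459, -0.6182, -1.4886) x2=(0.8442, -1.1827, -1.6395)
step 16: x0=(-1.7324, 1.4950, -0.5116) x1=(0.6320, -0.6280, -1.4969) x2=(0.8384, -1.1834, -1.6547)
step 17: x0=(-1.7318, 1.4918, -0.5115) x1=(0.6178, -0.6375, -1.5050) x2=(0.8323, -1.1839, -1.6698)
step 18: x0=(-1.7302, 1.4877, -0.5118) x1=(0.6032, -0.6466, -1.5130) x2=(0.8260, -1.1841, -1.6848)
step 19: x0=(-1.7276, 1.4826, -0.5126) x1=(0.5884, -0.6554, -1.5208) x2=(0.8194, -1.1842, -1.6997)
step 20: x0=(-1.7239, 1.4764, -0.5139) x1=(0.5733, -0.6639, -1.5285) x2=(0.8126, -1.1841, -1.7145)
step 21: x0=(-1.7193, 1.4693, -0.5156) x1=(0.5579, -0.6720, -1.5360) x2=(0.8055, -1.1838, -1.7292)

0.6005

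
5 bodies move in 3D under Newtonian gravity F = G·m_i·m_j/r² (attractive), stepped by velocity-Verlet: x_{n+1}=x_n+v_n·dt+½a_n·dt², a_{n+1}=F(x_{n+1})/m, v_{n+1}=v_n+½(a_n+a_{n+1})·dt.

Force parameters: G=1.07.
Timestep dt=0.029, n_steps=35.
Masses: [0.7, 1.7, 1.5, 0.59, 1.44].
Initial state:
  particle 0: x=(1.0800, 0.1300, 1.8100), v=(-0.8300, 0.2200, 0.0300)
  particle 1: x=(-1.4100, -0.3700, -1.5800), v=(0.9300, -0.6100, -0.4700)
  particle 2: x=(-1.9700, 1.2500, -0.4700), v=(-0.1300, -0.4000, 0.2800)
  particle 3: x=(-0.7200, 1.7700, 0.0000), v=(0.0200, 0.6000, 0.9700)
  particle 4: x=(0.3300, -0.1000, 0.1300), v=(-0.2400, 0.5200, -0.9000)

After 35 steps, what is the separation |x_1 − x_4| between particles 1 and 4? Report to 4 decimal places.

step 0: x0=(1.0800, 0.1300, 1.8100) x1=(-1.4100, -0.3700, -1.5800) x2=(-1.9700, 1.2500, -0.4700) x3=(-0.7200, 1.7700, 0.0000) x4=(0.3300, -0.1000, 0.1300)
step 1: x0=(1.0558, 0.1364, 1.8106) x1=(-1.3830, -0.3875, -1.5934) x2=(-1.9735, 1.2383, -0.4619) x3=(-0.7196, 1.7871, 0.0280) x4=(0.3229, -0.0848, 0.1039)
step 2: x0=(1.0313, 0.1428, 1.8108) x1=(-1.3559, -0.4047, -1.6065) x2=(-1.9765, 1.2262, -0.4539) x3=(-0.7197, 1.8034, 0.0557) x4=(0.3154, -0.0695, 0.0777)
step 3: x0=(1.0065, 0.1491, 1.8104) x1=(-1.3286, -0.4216, -1.6191) x2=(-1.9791, 1.2139, -0.4459) x3=(-0.7202, 1.8191, 0.0831) x4=(0.3077, -0.0540, 0.0514)
step 4: x0=(0.9814, 0.1555, 1.8095) x1=(-1.3013, -0.4381, -1.6314) x2=(-1.9811, 1.2013, -0.4379) x3=(-0.7210, 1.8342, 0.1103) x4=(0.2995, -0.0383, 0.0251)
step 5: x0=(0.9560, 0.1619, 1.8082) x1=(-1.2739, -0.4543, -1.6432) x2=(-1.9826, 1.1885, -0.4300) x3=(-0.7222, 1.8485, 0.1371) x4=(0.2911, -0.0224, -0.0013)
step 6: x0=(0.9304, 0.1684, 1.8064) x1=(-1.2464, -0.4702, -1.6546) x2=(-1.9837, 1.1754, -0.4222) x3=(-0.7237, 1.8622, 0.1637) x4=(0.2822, -0.0064, -0.0277)
step 7: x0=(0.9044, 0.1748, 1.8041) x1=(-1.2187, -0.4858, -1.6657) x2=(-1.9842, 1.1621, -0.4144) x3=(-0.7255, 1.8752, 0.1900) x4=(0.2730, 0.0098, -0.0543)
step 8: x0=(0.8783, 0.1813, 1.8013) x1=(-1.1910, -0.5011, -1.6763) x2=(-1.9843, 1.1485, -0.4066) x3=(-0.7276, 1.8875, 0.2159) x4=(0.2634, 0.0261, -0.0809)
step 9: x0=(0.8518, 0.1878, 1.7980) x1=(-1.1632, -0.5160, -1.6865) x2=(-1.9838, 1.1347, -0.3988) x3=(-0.7300, 1.8992, 0.2416) x4=(0.2534, 0.0425, -0.1076)
step 10: x0=(0.8252, 0.1943, 1.7943) x1=(-1.1352, -0.5307, -1.6963) x2=(-1.9829, 1.1207, -0.3912) x3=(-0.7326, 1.9101, 0.2670) x4=(0.2430, 0.0591, -0.1344)
step 11: x0=(0.7982, 0.2008, 1.7900) x1=(-1.1072, -0.5450, -1.7057) x2=(-1.9815, 1.1065, -0.3835) x3=(-0.7355, 1.9205, 0.2920) x4=(0.2322, 0.0758, -0.1612)
step 12: x0=(0.7710, 0.2074, 1.7853) x1=(-1.0791, -0.5590, -1.7147) x2=(-1.9796, 1.0920, -0.3759) x3=(-0.7385, 1.9301, 0.3167) x4=(0.2210, 0.0926, -0.1882)
step 13: x0=(0.7436, 0.2140, 1.7801) x1=(-1.0508, -0.5727, -1.7233) x2=(-1.9772, 1.0774, -0.3683) x3=(-0.7419, 1.9391, 0.3411) x4=(0.2093, 0.1095, -0.2152)
step 14: x0=(0.7159, 0.2206, 1.7745) x1=(-1.0225, -0.5861, -1.7314) x2=(-1.9743, 1.0625, -0.3608) x3=(-0.7454, 1.9474, 0.3652) x4=(0.1972, 0.1264, -0.2424)
step 15: x0=(0.6880, 0.2273, 1.7683) x1=(-0.9940, -0.5991, -1.7391) x2=(-1.9709, 1.0474, -0.3533) x3=(-0.7491, 1.9551, 0.3889) x4=(0.1846, 0.1435, -0.2696)
step 16: x0=(0.6599, 0.2341, 1.7617) x1=(-0.9655, -0.6118, -1.7463) x2=(-1.9670, 1.0322, -0.3458) x3=(-0.7529, 1.9621, 0.4123) x4=(0.1716, 0.1606, -0.2970)
step 17: x0=(0.6315, 0.2409, 1.7546) x1=(-0.9368, -0.6242, -1.7531) x2=(-1.9626, 1.0167, -0.3384) x3=(-0.7570, 1.9684, 0.4354) x4=(0.1581, 0.1778, -0.3245)
step 18: x0=(0.6029, 0.2477, 1.7470) x1=(-0.9080, -0.6363, -1.7595) x2=(-1.9576, 1.0011, -0.3310) x3=(-0.7612, 1.9741, 0.4581) x4=(0.1442, 0.1949, -0.3521)
step 19: x0=(0.5740, 0.2546, 1.7390) x1=(-0.8792, -0.6480, -1.7654) x2=(-1.9522, 0.9853, -0.3237) x3=(-0.7655, 1.9792, 0.4805) x4=(0.1297, 0.2122, -0.3798)
step 20: x0=(0.5450, 0.2615, 1.7304) x1=(-0.8502, -0.6593, -1.7709) x2=(-1.9462, 0.9693, -0.3164) x3=(-0.7700, 1.9836, 0.5026) x4=(0.1147, 0.2294, -0.4076)
step 21: x0=(0.5157, 0.2685, 1.7214) x1=(-0.8211, -0.6703, -1.7759) x2=(-1.9397, 0.9531, -0.3091) x3=(-0.7746, 1.9873, 0.5242) x4=(0.0993, 0.2466, -0.4355)
step 22: x0=(0.4861, 0.2756, 1.7119) x1=(-0.7920, -0.6809, -1.7804) x2=(-1.9327, 0.9368, -0.3020) x3=(-0.7794, 1.9905, 0.5456) x4=(0.0833, 0.2638, -0.4636)
step 23: x0=(0.4564, 0.2827, 1.7020) x1=(-0.7627, -0.6911, -1.7845) x2=(-1.9252, 0.9202, -0.2948) x3=(-0.7842, 1.9930, 0.5665) x4=(0.0668, 0.2809, -0.4917)
step 24: x0=(0.4264, 0.2899, 1.6915) x1=(-0.7334, -0.7009, -1.7880) x2=(-1.9170, 0.9036, -0.2877) x3=(-0.7892, 1.9948, 0.5871) x4=(0.0498, 0.2980, -0.5200)
step 25: x0=(0.3962, 0.2971, 1.6806) x1=(-0.7039, -0.7104, -1.7911) x2=(-1.9084, 0.8867, -0.2807) x3=(-0.7942, 1.9960, 0.6074) x4=(0.0323, 0.3149, -0.5484)
step 26: x0=(0.3657, 0.3044, 1.6692) x1=(-0.6744, -0.7194, -1.7938) x2=(-1.8991, 0.8697, -0.2738) x3=(-0.7994, 1.9966, 0.6272) x4=(0.0143, 0.3318, -0.5770)
step 27: x0=(0.3350, 0.3118, 1.6573) x1=(-0.6448, -0.7279, -1.7959) x2=(-1.8893, 0.8526, -0.2669) x3=(-0.8046, 1.9966, 0.6467) x4=(-0.0043, 0.3485, -0.6056)
step 28: x0=(0.3041, 0.3193, 1.6449) x1=(-0.6152, -0.7361, -1.7975) x2=(-1.8789, 0.8353, -0.2601) x3=(-0.8099, 1.9959, 0.6659) x4=(-0.0235, 0.3651, -0.6344)
step 29: x0=(0.2730, 0.3269, 1.6320) x1=(-0.5855, -0.7437, -1.7986) x2=(-1.8680, 0.8179, -0.2533) x3=(-0.8153, 1.9946, 0.6846) x4=(-0.0432, 0.3815, -0.6633)
step 30: x0=(0.2416, 0.3345, 1.6186) x1=(-0.5557, -0.7509, -1.7993) x2=(-1.8564, 0.8003, -0.2467) x3=(-0.8208, 1.9927, 0.7030) x4=(-0.0634, 0.3977, -0.6923)
step 31: x0=(0.2100, 0.3422, 1.6048) x1=(-0.5259, -0.7576, -1.7994) x2=(-1.8442, 0.7826, -0.2402) x3=(-0.8263, 1.9902, 0.7210) x4=(-0.0841, 0.4137, -0.7214)
step 32: x0=(0.1782, 0.3501, 1.5904) x1=(-0.4961, -0.7638, -1.7990) x2=(-1.8314, 0.7648, -0.2337) x3=(-0.8319, 1.9871, 0.7386) x4=(-0.1054, 0.4294, -0.7505)
step 33: x0=(0.1461, 0.3580, 1.5755) x1=(-0.4662, -0.7695, -1.7981) x2=(-1.8180, 0.7469, -0.2274) x3=(-0.8375, 1.9833, 0.7558) x4=(-0.1273, 0.4449, -0.7798)
step 34: x0=(0.1138, 0.3660, 1.5601) x1=(-0.4364, -0.7747, -1.7967) x2=(-1.8039, 0.7288, -0.2212) x3=(-0.8432, 1.9789, 0.7726) x4=(-0.1496, 0.4600, -0.8091)
step 35: x0=(0.0813, 0.3741, 1.5442) x1=(-0.4065, -0.7793, -1.7948) x2=(-1.7892, 0.7106, -0.2152) x3=(-0.8489, 1.9739, 0.7891) x4=(-0.1725, 0.4748, -0.8384)

1.5945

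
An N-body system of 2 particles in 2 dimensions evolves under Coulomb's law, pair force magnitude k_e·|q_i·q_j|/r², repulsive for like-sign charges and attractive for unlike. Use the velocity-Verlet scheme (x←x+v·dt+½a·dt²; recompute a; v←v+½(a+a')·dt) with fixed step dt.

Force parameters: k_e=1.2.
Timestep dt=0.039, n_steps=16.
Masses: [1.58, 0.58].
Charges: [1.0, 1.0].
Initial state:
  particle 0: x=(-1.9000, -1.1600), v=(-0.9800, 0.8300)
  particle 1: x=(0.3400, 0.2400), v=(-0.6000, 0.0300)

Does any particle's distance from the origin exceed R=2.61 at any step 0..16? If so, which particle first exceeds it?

yes, particle 0

step 0: x0=(-1.9000, -1.1600) x1=(0.3400, 0.2400)
step 1: x0=(-1.9383, -1.1277) x1=(0.3168, 0.2413)
step 2: x0=(-1.9767, -1.0954) x1=(0.2940, 0.2428)
step 3: x0=(-2.0153, -1.0633) x1=(0.2715, 0.2446)
step 4: x0=(-2.0540, -1.0312) x1=(0.2495, 0.2465)
step 5: x0=(-2.0929, -0.9992) x1=(0.2279, 0.2487)
step 6: x0=(-2.1319, -0.9673) x1=(0.2066, 0.2512)
step 7: x0=(-2.1711, -0.9355) x1=(0.1858, 0.2538)
step 8: x0=(-2.2104, -0.9037) x1=(0.1653, 0.2566)
step 9: x0=(-2.2498, -0.8720) x1=(0.1453, 0.2596)
step 10: x0=(-2.2894, -0.8404) x1=(0.1257, 0.2628)
step 11: x0=(-2.3292, -0.8088) x1=(0.1065, 0.2663)
step 12: x0=(-2.3691, -0.7774) x1=(0.0876, 0.2698)
step 13: x0=(-2.4091, -0.7459) x1=(0.0692, 0.2736)
step 14: x0=(-2.4493, -0.7146) x1=(0.0512, 0.2775)
step 15: x0=(-2.4897, -0.6833) x1=(0.0336, 0.2816)
step 16: x0=(-2.5302, -0.6520) x1=(0.0164, 0.2858)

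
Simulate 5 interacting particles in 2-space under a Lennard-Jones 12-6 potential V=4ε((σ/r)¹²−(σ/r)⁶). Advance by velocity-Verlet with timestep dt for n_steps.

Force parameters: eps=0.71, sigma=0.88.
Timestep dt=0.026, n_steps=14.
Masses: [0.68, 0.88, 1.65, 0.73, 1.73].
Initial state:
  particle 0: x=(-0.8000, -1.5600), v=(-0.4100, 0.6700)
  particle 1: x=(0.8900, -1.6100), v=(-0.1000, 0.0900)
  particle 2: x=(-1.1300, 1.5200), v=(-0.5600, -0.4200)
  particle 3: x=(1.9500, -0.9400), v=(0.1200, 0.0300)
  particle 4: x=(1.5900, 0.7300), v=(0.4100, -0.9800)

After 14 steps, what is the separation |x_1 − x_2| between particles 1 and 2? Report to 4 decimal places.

step 0: x0=(-0.8000, -1.5600) x1=(0.8900, -1.6100) x2=(-1.1300, 1.5200) x3=(1.9500, -0.9400) x4=(1.5900, 0.7300)
step 1: x0=(-0.8106, -1.5426) x1=(0.8877, -1.6074) x2=(-1.1446, 1.5091) x3=(1.9526, -0.9394) x4=(1.6007, 0.7045)
step 2: x0=(-0.8209, -1.5252) x1=(0.8861, -1.6043) x2=(-1.1591, 1.4982) x3=(1.9542, -0.9393) x4=(1.6113, 0.6789)
step 3: x0=(-0.8311, -1.5077) x1=(0.8852, -1.6007) x2=(-1.1737, 1.4872) x3=(1.9548, -0.9396) x4=(1.6220, 0.6532)
step 4: x0=(-0.8411, -1.4903) x1=(0.8849, -1.5965) x2=(-1.1882, 1.4763) x3=(1.9544, -0.9402) x4=(1.6327, 0.6274)
step 5: x0=(-0.8510, -1.4729) x1=(0.8853, -1.5918) x2=(-1.2028, 1.4654) x3=(1.9530, -0.9412) x4=(1.6435, 0.6015)
step 6: x0=(-0.8606, -1.4555) x1=(0.8864, -1.5867) x2=(-1.2173, 1.4544) x3=(1.9505, -0.9425) x4=(1.6542, 0.5755)
step 7: x0=(-0.8702, -1.4381) x1=(0.8882, -1.5809) x2=(-1.2319, 1.4435) x3=(1.9470, -0.9440) x4=(1.6650, 0.5493)
step 8: x0=(-0.8795, -1.4207) x1=(0.8908, -1.5747) x2=(-1.2464, 1.4326) x3=(1.9423, -0.9459) x4=(1.6758, 0.5229)
step 9: x0=(-0.8888, -1.4033) x1=(0.8942, -1.5678) x2=(-1.2609, 1.4216) x3=(1.9364, -0.9481) x4=(1.6866, 0.4964)
step 10: x0=(-0.8979, -1.3860) x1=(0.8985, -1.5603) x2=(-1.2755, 1.4107) x3=(1.9293, -0.9504) x4=(1.6974, 0.4697)
step 11: x0=(-0.9068, -1.3686) x1=(0.9037, -1.5523) x2=(-1.2900, 1.3997) x3=(1.9209, -0.9530) x4=(1.7083, 0.4428)
step 12: x0=(-0.9157, -1.3512) x1=(0.9099, -1.5435) x2=(-1.3046, 1.3888) x3=(1.9111, -0.9558) x4=(1.7192, 0.4156)
step 13: x0=(-0.9244, -1.3338) x1=(0.9172, -1.5340) x2=(-1.3191, 1.3778) x3=(1.8998, -0.9587) x4=(1.7301, 0.3881)
step 14: x0=(-0.9330, -1.3165) x1=(0.9257, -1.5238) x2=(-1.3336, 1.3669) x3=(1.8869, -0.9618) x4=(1.7411, 0.3603)

3.6688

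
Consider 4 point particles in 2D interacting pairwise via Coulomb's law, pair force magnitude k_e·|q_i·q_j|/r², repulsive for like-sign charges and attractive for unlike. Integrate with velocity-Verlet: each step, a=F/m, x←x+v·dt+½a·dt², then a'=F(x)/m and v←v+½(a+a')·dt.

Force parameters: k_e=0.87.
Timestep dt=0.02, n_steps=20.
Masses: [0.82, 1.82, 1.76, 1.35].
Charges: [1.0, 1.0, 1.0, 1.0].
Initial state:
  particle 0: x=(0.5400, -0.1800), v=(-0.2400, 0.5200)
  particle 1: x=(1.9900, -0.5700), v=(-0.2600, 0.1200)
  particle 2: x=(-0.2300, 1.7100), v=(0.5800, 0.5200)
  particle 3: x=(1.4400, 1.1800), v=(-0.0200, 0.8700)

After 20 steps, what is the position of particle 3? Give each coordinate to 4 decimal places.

(1.4559, 1.5510)

step 0: x0=(0.5400, -0.1800) x1=(1.9900, -0.5700) x2=(-0.2300, 1.7100) x3=(1.4400, 1.1800)
step 1: x0=(0.5351, -0.1697) x1=(1.9849, -0.5676) x2=(-0.2184, 1.7204) x3=(1.4397, 1.1975)
step 2: x0=(0.5299, -0.1596) x1=(1.9798, -0.5654) x2=(-0.2070, 1.7310) x3=(1.4394, 1.2151)
step 3: x0=(0.5246, -0.1496) x1=(1.9749, -0.5632) x2=(-0.1956, 1.7416) x3=(1.4393, 1.2328)
step 4: x0=(0.5190, -0.1398) x1=(1.9701, -0.5611) x2=(-0.1844, 1.7522) x3=(1.4393, 1.2506)
step 5: x0=(0.5131, -0.1302) x1=(1.9654, -0.5591) x2=(-0.1732, 1.7630) x3=(1.4394, 1.2686)
step 6: x0=(0.5071, -0.1208) x1=(1.9608, -0.5572) x2=(-0.1621, 1.7738) x3=(1.4396, 1.2866)
step 7: x0=(0.5008, -0.1115) x1=(1.9563, -0.5554) x2=(-0.1511, 1.7847) x3=(1.4400, 1.3048)
step 8: x0=(0.4943, -0.1024) x1=(1.9519, -0.5537) x2=(-0.1402, 1.7957) x3=(1.4405, 1.3231)
step 9: x0=(0.4876, -0.0935) x1=(1.9476, -0.5520) x2=(-0.1294, 1.8068) x3=(1.4410, 1.3416)
step 10: x0=(0.4806, -0.0847) x1=(1.9435, -0.5504) x2=(-0.1188, 1.8180) x3=(1.4418, 1.3601)
step 11: x0=(0.4735, -0.0761) x1=(1.9394, -0.5490) x2=(-0.1082, 1.8292) x3=(1.4426, 1.3787)
step 12: x0=(0.4661, -0.0677) x1=(1.9354, -0.5476) x2=(-0.0977, 1.8406) x3=(1.4436, 1.3975)
step 13: x0=(0.4585, -0.0594) x1=(1.9315, -0.5463) x2=(-0.0873, 1.8520) x3=(1.4446, 1.4163)
step 14: x0=(0.4507, -0.0513) x1=(1.9278, -0.5451) x2=(-0.0770, 1.8635) x3=(1.4459, 1.4353)
step 15: x0=(0.4427, -0.0433) x1=(1.9241, -0.5439) x2=(-0.0668, 1.8751) x3=(1.4472, 1.4543)
step 16: x0=(0.4345, -0.0355) x1=(1.9205, -0.5429) x2=(-0.0568, 1.8867) x3=(1.4487, 1.4734)
step 17: x0=(0.4261, -0.0279) x1=(1.9170, -0.5419) x2=(-0.0468, 1.8985) x3=(1.4503, 1.4927)
step 18: x0=(0.4174, -0.0204) x1=(1.9136, -0.5411) x2=(-0.0369, 1.9103) x3=(1.4520, 1.5120)
step 19: x0=(0.4086, -0.0130) x1=(1.9103, -0.5403) x2=(-0.0272, 1.9223) x3=(1.4539, 1.5314)
step 20: x0=(0.3995, -0.0058) x1=(1.9071, -0.5395) x2=(-0.0175, 1.9343) x3=(1.4559, 1.5510)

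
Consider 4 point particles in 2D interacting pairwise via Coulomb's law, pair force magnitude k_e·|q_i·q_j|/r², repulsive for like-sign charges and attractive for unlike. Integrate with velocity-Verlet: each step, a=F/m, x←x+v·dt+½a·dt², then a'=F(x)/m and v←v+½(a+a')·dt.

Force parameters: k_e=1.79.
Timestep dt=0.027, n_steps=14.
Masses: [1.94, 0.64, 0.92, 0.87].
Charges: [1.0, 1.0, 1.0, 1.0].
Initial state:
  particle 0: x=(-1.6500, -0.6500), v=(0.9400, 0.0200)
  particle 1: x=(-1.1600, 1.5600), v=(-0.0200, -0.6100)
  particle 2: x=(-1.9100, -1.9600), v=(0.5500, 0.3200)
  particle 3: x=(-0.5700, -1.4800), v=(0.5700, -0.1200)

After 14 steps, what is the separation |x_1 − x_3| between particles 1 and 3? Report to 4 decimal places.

step 0: x0=(-1.6500, -0.6500) x1=(-1.1600, 1.5600) x2=(-1.9100, -1.9600) x3=(-0.5700, -1.4800)
step 1: x0=(-1.6247, -0.6492) x1=(-1.1605, 1.5439) x2=(-1.8956, -1.9519) x3=(-0.5539, -1.4834)
step 2: x0=(-1.5997, -0.6480) x1=(-1.1609, 1.5286) x2=(-1.8820, -1.9450) x3=(-0.5365, -1.4873)
step 3: x0=(-1.5749, -0.6463) x1=(-1.1613, 1.5140) x2=(-1.8693, -1.9391) x3=(-0.5177, -1.4916)
step 4: x0=(-1.5504, -0.6441) x1=(-1.1616, 1.5002) x2=(-1.8574, -1.9344) x3=(-0.4975, -1.4963)
step 5: x0=(-1.5260, -0.6415) x1=(-1.1618, 1.4873) x2=(-1.8464, -1.9308) x3=(-0.4759, -1.5014)
step 6: x0=(-1.5019, -0.6384) x1=(-1.1620, 1.4751) x2=(-1.8363, -1.9283) x3=(-0.4530, -1.5070)
step 7: x0=(-1.4780, -0.6349) x1=(-1.1621, 1.4638) x2=(-1.8271, -1.9269) x3=(-0.4287, -1.5131)
step 8: x0=(-1.4543, -0.6309) x1=(-1.1621, 1.4532) x2=(-1.8187, -1.9266) x3=(-0.4031, -1.5196)
step 9: x0=(-1.4308, -0.6264) x1=(-1.1622, 1.4435) x2=(-1.8112, -1.9273) x3=(-0.3762, -1.5266)
step 10: x0=(-1.4074, -0.6216) x1=(-1.1621, 1.4347) x2=(-1.8045, -1.9290) x3=(-0.3480, -1.5341)
step 11: x0=(-1.3843, -0.6163) x1=(-1.1621, 1.4267) x2=(-1.7987, -1.9318) x3=(-0.3185, -1.5421)
step 12: x0=(-1.3613, -0.6107) x1=(-1.1620, 1.4195) x2=(-1.7937, -1.9355) x3=(-0.2878, -1.5505)
step 13: x0=(-1.3384, -0.6046) x1=(-1.1619, 1.4133) x2=(-1.7896, -1.9402) x3=(-0.2559, -1.5594)
step 14: x0=(-1.3157, -0.5982) x1=(-1.1618, 1.4079) x2=(-1.7862, -1.9458) x3=(-0.2229, -1.5689)

3.1213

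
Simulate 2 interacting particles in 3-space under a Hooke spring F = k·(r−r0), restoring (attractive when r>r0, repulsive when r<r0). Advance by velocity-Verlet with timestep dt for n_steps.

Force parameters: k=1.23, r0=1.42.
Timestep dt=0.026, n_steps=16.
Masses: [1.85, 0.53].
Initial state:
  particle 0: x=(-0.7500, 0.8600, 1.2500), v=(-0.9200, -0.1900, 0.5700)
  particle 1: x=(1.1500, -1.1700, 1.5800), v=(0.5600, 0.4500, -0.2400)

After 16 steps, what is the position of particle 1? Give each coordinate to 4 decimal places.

(1.1777, -0.7936, 1.4590)

step 0: x0=(-0.7500, 0.8600, 1.2500) x1=(1.1500, -1.1700, 1.5800)
step 1: x0=(-0.7737, 0.8548, 1.2649) x1=(1.1638, -1.1575, 1.5736)
step 2: x0=(-0.7970, 0.8492, 1.2798) x1=(1.1761, -1.1435, 1.5670)
step 3: x0=(-0.8198, 0.8432, 1.2948) x1=(1.1869, -1.1279, 1.5602)
step 4: x0=(-0.8422, 0.8367, 1.3098) x1=(1.1962, -1.1107, 1.5532)
step 5: x0=(-0.8642, 0.8297, 1.3249) x1=(1.2038, -1.0921, 1.5459)
step 6: x0=(-0.8856, 0.8224, 1.3401) x1=(1.2098, -1.0719, 1.5385)
step 7: x0=(-0.9066, 0.8146, 1.3553) x1=(1.2142, -1.0503, 1.5310)
step 8: x0=(-0.9271, 0.8064, 1.3705) x1=(1.2169, -1.0272, 1.5233)
step 9: x0=(-0.9472, 0.7978, 1.3858) x1=(1.2179, -1.0026, 1.5155)
step 10: x0=(-0.9668, 0.7887, 1.4011) x1=(1.2173, -0.9767, 1.5076)
step 11: x0=(-0.9858, 0.7793, 1.4164) x1=(1.2149, -0.9494, 1.4996)
step 12: x0=(-1.0044, 0.7695, 1.4317) x1=(1.2109, -0.9208, 1.4915)
step 13: x0=(-1.0225, 0.7594, 1.4471) x1=(1.2051, -0.8908, 1.4834)
step 14: x0=(-1.0401, 0.7488, 1.4625) x1=(1.1977, -0.8596, 1.4753)
step 15: x0=(-1.0573, 0.7380, 1.4778) x1=(1.1885, -0.8272, 1.4671)
step 16: x0=(-1.0739, 0.7268, 1.4932) x1=(1.1777, -0.7936, 1.4590)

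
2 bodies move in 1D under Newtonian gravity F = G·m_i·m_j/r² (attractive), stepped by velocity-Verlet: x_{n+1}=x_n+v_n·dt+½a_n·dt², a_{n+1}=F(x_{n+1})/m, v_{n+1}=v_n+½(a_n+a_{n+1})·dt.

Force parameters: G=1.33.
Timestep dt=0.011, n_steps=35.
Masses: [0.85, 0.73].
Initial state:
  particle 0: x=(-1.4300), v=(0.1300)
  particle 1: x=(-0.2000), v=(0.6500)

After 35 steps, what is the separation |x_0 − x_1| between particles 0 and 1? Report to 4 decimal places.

1.3351

step 0: x0=(-1.4300) x1=(-0.2000)
step 1: x0=(-1.4285) x1=(-0.1929)
step 2: x0=(-1.4270) x1=(-0.1859)
step 3: x0=(-1.4254) x1=(-0.1790)
step 4: x0=(-1.4237) x1=(-0.1721)
step 5: x0=(-1.4219) x1=(-0.1654)
step 6: x0=(-1.4200) x1=(-0.1587)
step 7: x0=(-1.4181) x1=(-0.1521)
step 8: x0=(-1.4161) x1=(-0.1456)
step 9: x0=(-1.4141) x1=(-0.1392)
step 10: x0=(-1.4119) x1=(-0.1329)
step 11: x0=(-1.4097) x1=(-0.1267)
step 12: x0=(-1.4074) x1=(-0.1205)
step 13: x0=(-1.4051) x1=(-0.1144)
step 14: x0=(-1.4027) x1=(-0.1084)
step 15: x0=(-1.4002) x1=(-0.1025)
step 16: x0=(-1.3976) x1=(-0.0967)
step 17: x0=(-1.3950) x1=(-0.0909)
step 18: x0=(-1.3923) x1=(-0.0853)
step 19: x0=(-1.3895) x1=(-0.0797)
step 20: x0=(-1.3866) x1=(-0.0742)
step 21: x0=(-1.3837) x1=(-0.0687)
step 22: x0=(-1.3808) x1=(-0.0634)
step 23: x0=(-1.3777) x1=(-0.0581)
step 24: x0=(-1.3746) x1=(-0.0529)
step 25: x0=(-1.3714) x1=(-0.0478)
step 26: x0=(-1.3682) x1=(-0.0428)
step 27: x0=(-1.3649) x1=(-0.0378)
step 28: x0=(-1.3615) x1=(-0.0329)
step 29: x0=(-1.3581) x1=(-0.0281)
step 30: x0=(-1.3545) x1=(-0.0234)
step 31: x0=(-1.3510) x1=(-0.0188)
step 32: x0=(-1.3473) x1=(-0.0142)
step 33: x0=(-1.3436) x1=(-0.0097)
step 34: x0=(-1.3398) x1=(-0.0053)
step 35: x0=(-1.3360) x1=(-0.0009)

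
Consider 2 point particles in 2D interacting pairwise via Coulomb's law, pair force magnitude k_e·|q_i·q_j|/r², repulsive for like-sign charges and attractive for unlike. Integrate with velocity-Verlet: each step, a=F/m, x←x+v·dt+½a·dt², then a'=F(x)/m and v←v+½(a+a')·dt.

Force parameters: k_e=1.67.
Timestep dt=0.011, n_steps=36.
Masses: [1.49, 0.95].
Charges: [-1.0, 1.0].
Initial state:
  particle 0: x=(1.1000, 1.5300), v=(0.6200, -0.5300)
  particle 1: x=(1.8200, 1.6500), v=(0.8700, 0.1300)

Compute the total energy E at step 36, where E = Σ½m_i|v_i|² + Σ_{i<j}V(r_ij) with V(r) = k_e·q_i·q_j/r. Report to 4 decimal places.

-1.4230

step 0: x0=(1.1000, 1.5300) x1=(1.8200, 1.6500)
step 1: x0=(1.1069, 1.5242) x1=(1.8294, 1.6514)
step 2: x0=(1.1141, 1.5184) x1=(1.8384, 1.6527)
step 3: x0=(1.1216, 1.5127) x1=(1.8470, 1.6540)
step 4: x0=(1.1293, 1.5070) x1=(1.8552, 1.6552)
step 5: x0=(1.1372, 1.5014) x1=(1.8630, 1.6563)
step 6: x0=(1.1454, 1.4958) x1=(1.8705, 1.6573)
step 7: x0=(1.1538, 1.4903) x1=(1.8775, 1.6582)
step 8: x0=(1.1624, 1.4849) x1=(1.8843, 1.6591)
step 9: x0=(1.1713, 1.4795) x1=(1.8906, 1.6599)
step 10: x0=(1.1804, 1.4741) x1=(1.8965, 1.6605)
step 11: x0=(1.1898, 1.4688) x1=(1.9021, 1.6611)
step 12: x0=(1.1994, 1.4636) x1=(1.9073, 1.6616)
step 13: x0=(1.2092, 1.4585) x1=(1.9122, 1.6619)
step 14: x0=(1.2193, 1.4534) x1=(1.9166, 1.6622)
step 15: x0=(1.2296, 1.4484) x1=(1.9207, 1.6623)
step 16: x0=(1.2402, 1.4434) x1=(1.9243, 1.6623)
step 17: x0=(1.2511, 1.4386) x1=(1.9276, 1.6622)
step 18: x0=(1.2621, 1.4338) x1=(1.9305, 1.6620)
step 19: x0=(1.2735, 1.4292) x1=(1.9330, 1.6616)
step 20: x0=(1.2851, 1.4246) x1=(1.9350, 1.6611)
step 21: x0=(1.2970, 1.4201) x1=(1.9367, 1.6604)
step 22: x0=(1.3091, 1.4157) x1=(1.9379, 1.6596)
step 23: x0=(1.3215, 1.4114) x1=(1.9387, 1.6586)
step 24: x0=(1.3342, 1.4072) x1=(1.9390, 1.6574)
step 25: x0=(1.3472, 1.4032) x1=(1.9389, 1.6560)
step 26: x0=(1.3605, 1.3993) x1=(1.9383, 1.6544)
step 27: x0=(1.3741, 1.3955) x1=(1.9372, 1.6527)
step 28: x0=(1.3881, 1.3919) x1=(1.9356, 1.6506)
step 29: x0=(1.4023, 1.3884) x1=(1.9335, 1.6484)
step 30: x0=(1.4170, 1.3851) x1=(1.9309, 1.6458)
step 31: x0=(1.4319, 1.3820) x1=(1.9277, 1.6430)
step 32: x0=(1.4473, 1.3791) x1=(1.9238, 1.6399)
step 33: x0=(1.4631, 1.3764) x1=(1.9194, 1.6364)
step 34: x0=(1.4793, 1.3739) x1=(1.9142, 1.6325)
step 35: x0=(1.4959, 1.3717) x1=(1.9084, 1.6282)
step 36: x0=(1.5130, 1.3699) x1=(1.9018, 1.6235)
step 0 velocities: v0=(0.6200, -0.5300) v1=(0.8700, 0.1300)
step 0: KE=0.8632, PE=-2.2879, E=-1.4247
step 36 velocities: v0=(1.5817, -0.1551) v1=(-0.6384, -0.4580)
step 36: KE=2.1750, PE=-3.5980, E=-1.4230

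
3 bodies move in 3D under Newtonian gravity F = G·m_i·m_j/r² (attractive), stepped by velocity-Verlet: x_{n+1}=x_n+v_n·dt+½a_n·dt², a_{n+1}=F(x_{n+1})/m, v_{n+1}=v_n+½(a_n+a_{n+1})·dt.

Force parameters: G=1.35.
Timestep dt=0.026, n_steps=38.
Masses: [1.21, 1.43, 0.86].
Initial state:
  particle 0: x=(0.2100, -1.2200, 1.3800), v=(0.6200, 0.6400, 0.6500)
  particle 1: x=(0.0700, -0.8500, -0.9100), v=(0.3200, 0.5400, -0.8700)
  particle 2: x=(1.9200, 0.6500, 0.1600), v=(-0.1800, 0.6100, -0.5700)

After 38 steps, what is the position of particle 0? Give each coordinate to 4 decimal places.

(0.8480, -0.5257, 1.8565)

step 0: x0=(0.2100, -1.2200, 1.3800) x1=(0.0700, -0.8500, -0.9100) x2=(1.9200, 0.6500, 0.1600)
step 1: x0=(0.2261, -1.2033, 1.3968) x1=(0.0784, -0.8359, -0.9325) x2=(1.9152, 0.6658, 0.1452)
step 2: x0=(0.2423, -1.1865, 1.4132) x1=(0.0868, -0.8219, -0.9547) x2=(1.9102, 0.6813, 0.1303)
step 3: x0=(0.2586, -1.1696, 1.4295) x1=(0.0954, -0.8077, -0.9768) x2=(1.9050, 0.6967, 0.1155)
step 4: x0=(0.2748, -1.1526, 1.4454) x1=(0.1040, -0.7935, -0.9985) x2=(1.8995, 0.7118, 0.1006)
step 5: x0=(0.2912, -1.1355, 1.4611) x1=(0.1128, -0.7793, -1.0201) x2=(1.8939, 0.7268, 0.0857)
step 6: x0=(0.3075, -1.1184, 1.4766) x1=(0.1216, -0.7651, -1.0414) x2=(1.8880, 0.7415, 0.0708)
step 7: x0=(0.3239, -1.1011, 1.4918) x1=(0.1305, -0.7508, -1.0625) x2=(1.8819, 0.7560, 0.0558)
step 8: x0=(0.3404, -1.0837, 1.5067) x1=(0.1396, -0.7364, -1.0834) x2=(1.8756, 0.7703, 0.0409)
step 9: x0=(0.3568, -1.0662, 1.5214) x1=(0.1487, -0.7220, -1.1041) x2=(1.8691, 0.7844, 0.0259)
step 10: x0=(0.3734, -1.0487, 1.5359) x1=(0.1579, -0.7076, -1.1246) x2=(1.8624, 0.7983, 0.0110)
step 11: x0=(0.3899, -1.0311, 1.5501) x1=(0.1672, -0.6931, -1.1449) x2=(1.8554, 0.8120, -0.0040)
step 12: x0=(0.4065, -1.0133, 1.5642) x1=(0.1766, -0.6785, -1.1650) x2=(1.8483, 0.8255, -0.0190)
step 13: x0=(0.4231, -0.9955, 1.5780) x1=(0.1861, -0.6639, -1.1848) x2=(1.8410, 0.8388, -0.0340)
step 14: x0=(0.4398, -0.9776, 1.5915) x1=(0.1957, -0.6492, -1.2045) x2=(1.8334, 0.8518, -0.0491)
step 15: x0=(0.4565, -0.9597, 1.6049) x1=(0.2053, -0.6345, -1.2240) x2=(1.8257, 0.8647, -0.0641)
step 16: x0=(0.4732, -0.9416, 1.6180) x1=(0.2151, -0.6197, -1.2433) x2=(1.8177, 0.8773, -0.0792)
step 17: x0=(0.4900, -0.9235, 1.6309) x1=(0.2250, -0.6049, -1.2624) x2=(1.8096, 0.8897, -0.0943)
step 18: x0=(0.5068, -0.9053, 1.6437) x1=(0.2349, -0.5899, -1.2813) x2=(1.8012, 0.9019, -0.1094)
step 19: x0=(0.5236, -0.8870, 1.6562) x1=(0.2450, -0.5750, -1.3000) x2=(1.7926, 0.9139, -0.1245)
step 20: x0=(0.5405, -0.8686, 1.6685) x1=(0.2551, -0.5599, -1.3185) x2=(1.7839, 0.9256, -0.1396)
step 21: x0=(0.5574, -0.8502, 1.6806) x1=(0.2654, -0.5448, -1.3369) x2=(1.7749, 0.9371, -0.1548)
step 22: x0=(0.5743, -0.8316, 1.6924) x1=(0.2757, -0.5296, -1.3551) x2=(1.7658, 0.9484, -0.1699)
step 23: x0=(0.5912, -0.8130, 1.7041) x1=(0.2862, -0.5144, -1.3731) x2=(1.7564, 0.9595, -0.1851)
step 24: x0=(0.6082, -0.7944, 1.7156) x1=(0.2967, -0.4990, -1.3909) x2=(1.7469, 0.9704, -0.2004)
step 25: x0=(0.6252, -0.7756, 1.7269) x1=(0.3073, -0.4836, -1.4085) x2=(1.7371, 0.9810, -0.2156)
step 26: x0=(0.6422, -0.7568, 1.7380) x1=(0.3180, -0.4681, -1.4259) x2=(1.7272, 0.9914, -0.2309)
step 27: x0=(0.6592, -0.7379, 1.7489) x1=(0.3288, -0.4526, -1.4432) x2=(1.7171, 1.0016, -0.2461)
step 28: x0=(0.6763, -0.7190, 1.7596) x1=(0.3398, -0.4370, -1.4603) x2=(1.7067, 1.0115, -0.2615)
step 29: x0=(0.6934, -0.6999, 1.7702) x1=(0.3508, -0.4212, -1.4772) x2=(1.6962, 1.0212, -0.2768)
step 30: x0=(0.7105, -0.6808, 1.7805) x1=(0.3619, -0.4054, -1.4939) x2=(1.6855, 1.0307, -0.2922)
step 31: x0=(0.7276, -0.6617, 1.7906) x1=(0.3731, -0.3895, -1.5105) x2=(1.6746, 1.0400, -0.3076)
step 32: x0=(0.7448, -0.6425, 1.8006) x1=(0.3844, -0.3736, -1.5269) x2=(1.6636, 1.0490, -0.3230)
step 33: x0=(0.7620, -0.6232, 1.8104) x1=(0.3958, -0.3575, -1.5431) x2=(1.6523, 1.0577, -0.3385)
step 34: x0=(0.7791, -0.6038, 1.8200) x1=(0.4073, -0.3413, -1.5591) x2=(1.6408, 1.0662, -0.3540)
step 35: x0=(0.7963, -0.5844, 1.8294) x1=(0.4188, -0.3251, -1.5749) x2=(1.6292, 1.0745, -0.3696)
step 36: x0=(0.8136, -0.5649, 1.8386) x1=(0.4305, -0.3088, -1.5906) x2=(1.6174, 1.0825, -0.3852)
step 37: x0=(0.8308, -0.5453, 1.8476) x1=(0.4423, -0.2923, -1.6060) x2=(1.6054, 1.0903, -0.4008)
step 38: x0=(0.8480, -0.5257, 1.8565) x1=(0.4542, -0.2758, -1.6213) x2=(1.5932, 1.0979, -0.4165)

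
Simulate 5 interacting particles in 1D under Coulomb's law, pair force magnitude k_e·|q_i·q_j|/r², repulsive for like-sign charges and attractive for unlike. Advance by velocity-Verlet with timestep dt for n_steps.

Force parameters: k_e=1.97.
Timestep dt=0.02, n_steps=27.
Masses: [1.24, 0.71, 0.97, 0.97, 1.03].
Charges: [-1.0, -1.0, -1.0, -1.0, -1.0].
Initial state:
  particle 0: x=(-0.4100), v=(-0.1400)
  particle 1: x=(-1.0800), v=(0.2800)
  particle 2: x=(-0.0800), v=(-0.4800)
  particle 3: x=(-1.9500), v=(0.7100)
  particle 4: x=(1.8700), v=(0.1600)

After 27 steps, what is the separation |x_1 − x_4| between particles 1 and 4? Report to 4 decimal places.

step 0: x0=(-0.4100) x1=(-1.0800) x2=(-0.0800) x3=(-1.9500) x4=(1.8700)
step 1: x0=(-0.4149) x1=(-1.0755) x2=(-0.0855) x3=(-1.9367) x4=(1.8734)
step 2: x0=(-0.4241) x1=(-1.0734) x2=(-0.0826) x3=(-1.9250) x4=(1.8774)
step 3: x0=(-0.4371) x1=(-1.0735) x2=(-0.0719) x3=(-1.9152) x4=(1.8818)
step 4: x0=(-0.4531) x1=(-1.0761) x2=(-0.0542) x3=(-1.9072) x4=(1.8867)
step 5: x0=(-0.4712) x1=(-1.0812) x2=(-0.0307) x3=(-1.9010) x4=(1.8921)
step 6: x0=(-0.4907) x1=(-1.0887) x2=(-0.0022) x3=(-1.8968) x4=(1.8979)
step 7: x0=(-0.5109) x1=(-1.0986) x2=(0.0303) x3=(-1.8944) x4=(1.9043)
step 8: x0=(-0.5313) x1=(-1.1111) x2=(0.0663) x3=(-1.8941) x4=(1.9111)
step 9: x0=(-0.5512) x1=(-1.1259) x2=(0.1051) x3=(-1.8958) x4=(1.9184)
step 10: x0=(-0.5705) x1=(-1.1431) x2=(0.1463) x3=(-1.8995) x4=(1.9263)
step 11: x0=(-0.5888) x1=(-1.1625) x2=(0.1894) x3=(-1.9054) x4=(1.9346)
step 12: x0=(-0.6059) x1=(-1.1840) x2=(0.2343) x3=(-1.9135) x4=(1.9434)
step 13: x0=(-0.6218) x1=(-1.2074) x2=(0.2807) x3=(-1.9238) x4=(1.9527)
step 14: x0=(-0.6364) x1=(-1.2325) x2=(0.3282) x3=(-1.9364) x4=(1.9626)
step 15: x0=(-0.6495) x1=(-1.2590) x2=(0.3769) x3=(-1.9513) x4=(1.9730)
step 16: x0=(-0.6613) x1=(-1.2867) x2=(0.4264) x3=(-1.9686) x4=(1.9839)
step 17: x0=(-0.6716) x1=(-1.3154) x2=(0.4767) x3=(-1.9883) x4=(1.9953)
step 18: x0=(-0.6807) x1=(-1.3447) x2=(0.5277) x3=(-2.0104) x4=(2.0073)
step 19: x0=(-0.6885) x1=(-1.3744) x2=(0.5792) x3=(-2.0351) x4=(2.0199)
step 20: x0=(-0.6950) x1=(-1.4044) x2=(0.6312) x3=(-2.0622) x4=(2.0331)
step 21: x0=(-0.7004) x1=(-1.4344) x2=(0.6835) x3=(-2.0917) x4=(2.0468)
step 22: x0=(-0.7047) x1=(-1.4642) x2=(0.7361) x3=(-2.1238) x4=(2.0612)
step 23: x0=(-0.7080) x1=(-1.4936) x2=(0.7889) x3=(-2.1582) x4=(2.0762)
step 24: x0=(-0.7103) x1=(-1.5227) x2=(0.8418) x3=(-2.1950) x4=(2.0919)
step 25: x0=(-0.7117) x1=(-1.5513) x2=(0.8947) x3=(-2.2341) x4=(2.1083)
step 26: x0=(-0.7123) x1=(-1.5793) x2=(0.9477) x3=(-2.2755) x4=(2.1254)
step 27: x0=(-0.7121) x1=(-1.6068) x2=(1.0005) x3=(-2.3189) x4=(2.1432)

3.7501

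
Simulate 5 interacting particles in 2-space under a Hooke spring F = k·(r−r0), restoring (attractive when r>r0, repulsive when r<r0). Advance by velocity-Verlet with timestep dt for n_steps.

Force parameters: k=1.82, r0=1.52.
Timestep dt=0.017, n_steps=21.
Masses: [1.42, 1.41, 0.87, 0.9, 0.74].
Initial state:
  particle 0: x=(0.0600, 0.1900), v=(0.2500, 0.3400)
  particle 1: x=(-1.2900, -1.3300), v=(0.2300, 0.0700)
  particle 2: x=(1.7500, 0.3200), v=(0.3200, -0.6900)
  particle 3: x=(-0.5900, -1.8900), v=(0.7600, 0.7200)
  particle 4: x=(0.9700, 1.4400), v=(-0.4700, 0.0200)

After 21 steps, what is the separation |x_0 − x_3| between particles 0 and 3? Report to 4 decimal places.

1.5108

step 0: x0=(0.0600, 0.1900) x1=(-1.2900, -1.3300) x2=(1.7500, 0.3200) x3=(-0.5900, -1.8900) x4=(0.9700, 1.4400)
step 1: x0=(0.0642, 0.1956) x1=(-1.2856, -1.3282) x2=(1.7545, 0.3076) x3=(-0.5763, -1.8768) x4=(0.9612, 1.4391)
step 2: x0=(0.0682, 0.2008) x1=(-1.2801, -1.3252) x2=(1.7572, 0.2939) x3=(-0.5609, -1.8616) x4=(0.9508, 1.4358)
step 3: x0=(0.0722, 0.2057) x1=(-1.2735, -1.3209) x2=(1.7581, 0.2789) x3=(-0.5439, -1.8445) x4=(0.9387, 1.4301)
step 4: x0=(0.0760, 0.2102) x1=(-1.2659, -1.3155) x2=(1.7572, 0.2626) x3=(-0.5253, -1.8256) x4=(0.9252, 1.4220)
step 5: x0=(0.0796, 0.2143) x1=(-1.2573, -1.3089) x2=(1.7545, 0.2451) x3=(-0.5051, -1.8048) x4=(0.9102, 1.4115)
step 6: x0=(0.0831, 0.2181) x1=(-1.2477, -1.3011) x2=(1.7501, 0.2264) x3=(-0.4834, -1.7822) x4=(0.8937, 1.3988)
step 7: x0=(0.0865, 0.2215) x1=(-1.2371, -1.2922) x2=(1.7439, 0.2066) x3=(-0.4602, -1.7579) x4=(0.8758, 1.3837)
step 8: x0=(0.0897, 0.2246) x1=(-1.2255, -1.2822) x2=(1.7360, 0.1857) x3=(-0.4356, -1.7318) x4=(0.8566, 1.3665)
step 9: x0=(0.0928, 0.2272) x1=(-1.2130, -1.2711) x2=(1.7265, 0.1637) x3=(-0.4096, -1.7042) x4=(0.8361, 1.3472)
step 10: x0=(0.0957, 0.2296) x1=(-1.1996, -1.2589) x2=(1.7154, 0.1408) x3=(-0.3822, -1.6750) x4=(0.8143, 1.3258)
step 11: x0=(0.0985, 0.2315) x1=(-1.1852, -1.2458) x2=(1.7027, 0.1168) x3=(-0.3535, -1.6442) x4=(0.7915, 1.3025)
step 12: x0=(0.1011, 0.2331) x1=(-1.1700, -1.2316) x2=(1.6885, 0.0920) x3=(-0.3236, -1.6121) x4=(0.7675, 1.2772)
step 13: x0=(0.1035, 0.2344) x1=(-1.1540, -1.2165) x2=(1.6729, 0.0663) x3=(-0.2925, -1.5786) x4=(0.7426, 1.2502)
step 14: x0=(0.1058, 0.2354) x1=(-1.1372, -1.2004) x2=(1.6559, 0.0398) x3=(-0.2602, -1.5438) x4=(0.7167, 1.2215)
step 15: x0=(0.1079, 0.2360) x1=(-1.1197, -1.1835) x2=(1.6375, 0.0126) x3=(-0.2269, -1.5078) x4=(0.6899, 1.1912)
step 16: x0=(0.1099, 0.2363) x1=(-1.1014, -1.1658) x2=(1.6180, -0.0153) x3=(-0.1926, -1.4708) x4=(0.6624, 1.1594)
step 17: x0=(0.1116, 0.2363) x1=(-1.0824, -1.1473) x2=(1.5972, -0.0439) x3=(-0.1574, -1.4327) x4=(0.6341, 1.1262)
step 18: x0=(0.1132, 0.2359) x1=(-1.0627, -1.1280) x2=(1.5753, -0.0731) x3=(-0.1213, -1.3938) x4=(0.6052, 1.0918)
step 19: x0=(0.1146, 0.2353) x1=(-1.0425, -1.1080) x2=(1.5524, -0.1028) x3=(-0.0845, -1.3540) x4=(0.5757, 1.0563)
step 20: x0=(0.1159, 0.2344) x1=(-1.0216, -1.0875) x2=(1.5286, -0.1330) x3=(-0.0469, -1.3135) x4=(0.5458, 1.0199)
step 21: x0=(0.1169, 0.2332) x1=(-1.0003, -1.0663) x2=(1.5039, -0.1636) x3=(-0.0087, -1.2724) x4=(0.5154, 0.9825)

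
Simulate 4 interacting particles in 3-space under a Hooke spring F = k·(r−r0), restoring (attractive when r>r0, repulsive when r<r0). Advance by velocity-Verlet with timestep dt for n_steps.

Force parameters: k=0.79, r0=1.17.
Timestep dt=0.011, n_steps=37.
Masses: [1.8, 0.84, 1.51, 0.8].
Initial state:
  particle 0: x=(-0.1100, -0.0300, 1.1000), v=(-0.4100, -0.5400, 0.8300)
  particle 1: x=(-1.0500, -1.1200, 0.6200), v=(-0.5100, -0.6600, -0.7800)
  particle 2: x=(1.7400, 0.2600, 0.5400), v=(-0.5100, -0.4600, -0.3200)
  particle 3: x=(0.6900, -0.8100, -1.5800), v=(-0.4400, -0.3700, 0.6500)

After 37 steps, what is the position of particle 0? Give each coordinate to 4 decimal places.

step 0: x0=(-0.1100, -0.0300, 1.1000) x1=(-1.0500, -1.1200, 0.6200) x2=(1.7400, 0.2600, 0.5400) x3=(0.6900, -0.8100, -1.5800)
step 1: x0=(-0.1145, -0.0360, 1.1091) x1=(-1.0554, -1.1272, 0.6114) x2=(1.7343, 0.2549, 0.5365) x3=(0.6851, -0.8140, -1.5726)
step 2: x0=(-0.1189, -0.0419, 1.1181) x1=(-1.0605, -1.1342, 0.6026) x2=(1.7284, 0.2497, 0.5328) x3=(0.6801, -0.8179, -1.5647)
step 3: x0=(-0.1233, -0.0480, 1.1269) x1=(-1.0653, -1.1411, 0.5936) x2=(1.7223, 0.2444, 0.5292) x3=(0.6750, -0.8217, -1.5564)
step 4: x0=(-0.1276, -0.0540, 1.1357) x1=(-1.0697, -1.1479, 0.5846) x2=(1.7160, 0.2390, 0.5255) x3=(0.6698, -0.8255, -1.5476)
step 5: x0=(-0.1319, -0.0601, 1.1444) x1=(-1.0738, -1.1544, 0.5754) x2=(1.7095, 0.2335, 0.5217) x3=(0.6644, -0.8291, -1.5383)
step 6: x0=(-0.1361, -0.0662, 1.1529) x1=(-1.0776, -1.1609, 0.5661) x2=(1.7029, 0.2279, 0.5179) x3=(0.6590, -0.8326, -1.5285)
step 7: x0=(-0.1403, -0.0724, 1.1614) x1=(-1.0810, -1.1672, 0.5567) x2=(1.6960, 0.2222, 0.5140) x3=(0.6534, -0.8360, -1.5182)
step 8: x0=(-0.1444, -0.0785, 1.1697) x1=(-1.0841, -1.1733, 0.5471) x2=(1.6889, 0.2164, 0.5101) x3=(0.6478, -0.8393, -1.5075)
step 9: x0=(-0.1484, -0.0848, 1.1779) x1=(-1.0868, -1.1793, 0.5374) x2=(1.6817, 0.2105, 0.5061) x3=(0.6420, -0.8425, -1.4964)
step 10: x0=(-0.1525, -0.0910, 1.1861) x1=(-1.0892, -1.1851, 0.5277) x2=(1.6742, 0.2045, 0.5021) x3=(0.6361, -0.8456, -1.4848)
step 11: x0=(-0.1564, -0.0973, 1.1941) x1=(-1.0913, -1.1908, 0.5178) x2=(1.6666, 0.1984, 0.4980) x3=(0.6302, -0.8486, -1.4727)
step 12: x0=(-0.1603, -0.1036, 1.2020) x1=(-1.0930, -1.1963, 0.5078) x2=(1.6588, 0.1922, 0.4939) x3=(0.6241, -0.8515, -1.4602)
step 13: x0=(-0.1642, -0.1099, 1.2098) x1=(-1.0944, -1.2017, 0.4977) x2=(1.6508, 0.1859, 0.4898) x3=(0.6179, -0.8543, -1.4473)
step 14: x0=(-0.1680, -0.1163, 1.2175) x1=(-1.0955, -1.2069, 0.4874) x2=(1.6426, 0.1795, 0.4856) x3=(0.6116, -0.8571, -1.4339)
step 15: x0=(-0.1717, -0.1227, 1.2251) x1=(-1.0962, -1.2120, 0.4771) x2=(1.6342, 0.1730, 0.4813) x3=(0.6052, -0.8597, -1.4201)
step 16: x0=(-0.1755, -0.1292, 1.2325) x1=(-1.0967, -1.2169, 0.4667) x2=(1.6256, 0.1665, 0.4770) x3=(0.5987, -0.8623, -1.4058)
step 17: x0=(-0.1791, -0.1356, 1.2399) x1=(-1.0968, -1.2217, 0.4562) x2=(1.6169, 0.1598, 0.4727) x3=(0.5921, -0.8647, -1.3911)
step 18: x0=(-0.1827, -0.1422, 1.2471) x1=(-1.0965, -1.2263, 0.4457) x2=(1.6079, 0.1530, 0.4683) x3=(0.5854, -0.8671, -1.3761)
step 19: x0=(-0.1863, -0.1487, 1.2543) x1=(-1.0960, -1.2308, 0.4350) x2=(1.5988, 0.1462, 0.4639) x3=(0.5786, -0.8693, -1.3606)
step 20: x0=(-0.1898, -0.1553, 1.2613) x1=(-1.0951, -1.2351, 0.4243) x2=(1.5895, 0.1392, 0.4595) x3=(0.5717, -0.8715, -1.3447)
step 21: x0=(-0.1933, -0.1619, 1.2682) x1=(-1.0939, -1.2392, 0.4135) x2=(1.5800, 0.1322, 0.4550) x3=(0.5647, -0.8736, -1.3284)
step 22: x0=(-0.1967, -0.1685, 1.2751) x1=(-1.0925, -1.2432, 0.4026) x2=(1.5703, 0.1250, 0.4505) x3=(0.5576, -0.8756, -1.3117)
step 23: x0=(-0.2000, -0.1752, 1.2817) x1=(-1.0907, -1.2471, 0.3916) x2=(1.5605, 0.1178, 0.4459) x3=(0.5504, -0.8776, -1.2946)
step 24: x0=(-0.2034, -0.1819, 1.2883) x1=(-1.0885, -1.2507, 0.3806) x2=(1.5504, 0.1105, 0.4413) x3=(0.5431, -0.8794, -1.2772)
step 25: x0=(-0.2066, -0.1886, 1.2948) x1=(-1.0861, -1.2543, 0.3695) x2=(1.5402, 0.1031, 0.4367) x3=(0.5357, -0.8812, -1.2594)
step 26: x0=(-0.2098, -0.1954, 1.3012) x1=(-1.0834, -1.2577, 0.3584) x2=(1.5299, 0.0956, 0.4321) x3=(0.5283, -0.8829, -1.2412)
step 27: x0=(-0.2130, -0.2022, 1.3074) x1=(-1.0804, -1.2609, 0.3472) x2=(1.5193, 0.0880, 0.4274) x3=(0.5207, -0.8845, -1.2226)
step 28: x0=(-0.2162, -0.2090, 1.3136) x1=(-1.0771, -1.2640, 0.3359) x2=(1.5086, 0.0803, 0.4227) x3=(0.5130, -0.8860, -1.2037)
step 29: x0=(-0.2193, -0.2159, 1.3196) x1=(-1.0735, -1.2670, 0.3247) x2=(1.4977, 0.0726, 0.4179) x3=(0.5053, -0.8874, -1.1844)
step 30: x0=(-0.2223, -0.2227, 1.3255) x1=(-1.0696, -1.2698, 0.3133) x2=(1.4866, 0.0648, 0.4132) x3=(0.4975, -0.8888, -1.1649)
step 31: x0=(-0.2253, -0.2297, 1.3313) x1=(-1.0654, -1.2724, 0.3020) x2=(1.4754, 0.0568, 0.4084) x3=(0.4896, -0.8901, -1.1449)
step 32: x0=(-0.2283, -0.2366, 1.3370) x1=(-1.0609, -1.2749, 0.2906) x2=(1.4640, 0.0488, 0.4036) x3=(0.4816, -0.8913, -1.1247)
step 33: x0=(-0.2312, -0.2436, 1.3426) x1=(-1.0562, -1.2773, 0.2792) x2=(1.4524, 0.0407, 0.3987) x3=(0.4735, -0.8925, -1.1041)
step 34: x0=(-0.2340, -0.2506, 1.3481) x1=(-1.0512, -1.2795, 0.2677) x2=(1.4407, 0.0326, 0.3939) x3=(0.4654, -0.8936, -1.0832)
step 35: x0=(-0.2369, -0.2576, 1.3535) x1=(-1.0459, -1.2816, 0.2563) x2=(1.4288, 0.0243, 0.3890) x3=(0.4572, -0.8946, -1.0620)
step 36: x0=(-0.2396, -0.2647, 1.3588) x1=(-1.0403, -1.2835, 0.2448) x2=(1.4168, 0.0160, 0.3841) x3=(0.4489, -0.8955, -1.0406)
step 37: x0=(-0.2424, -0.2718, 1.3639) x1=(-1.0345, -1.2853, 0.2333) x2=(1.4046, 0.0076, 0.3792) x3=(0.4405, -0.8964, -1.0188)

(-0.2424, -0.2718, 1.3639)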